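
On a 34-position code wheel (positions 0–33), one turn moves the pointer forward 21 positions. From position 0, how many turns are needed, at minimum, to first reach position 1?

13

34 = 1·21 + 13
21 = 1·13 + 8
13 = 1·8 + 5
8 = 1·5 + 3
5 = 1·3 + 2
3 = 1·2 + 1
2 = 2·1 + 0
Back-substituting gives 21·13 ≡ 1 (mod 34).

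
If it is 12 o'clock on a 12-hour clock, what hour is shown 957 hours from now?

957 − 79·12 = 9, so 957 ≡ 9 (mod 12).
12 + 9 → 9 on a 12-hour dial.

9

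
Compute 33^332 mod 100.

61

Successive squares of 33 mod 100: 33^1≡33, 33^2≡89, 33^4≡21, 33^8≡41, 33^16≡81, 33^32≡61, 33^64≡21, 33^128≡41, 33^256≡81.
332 = 4 + 8 + 64 + 256, so 33^332 ≡ 21·41·21·81 ≡ 61 (mod 100).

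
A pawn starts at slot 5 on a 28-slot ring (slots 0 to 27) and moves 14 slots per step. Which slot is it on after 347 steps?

347·14 = 4858.
Dividing 4858 by 28 gives quotient 173 and remainder 14.
(5 + 14) mod 28 = 19.

19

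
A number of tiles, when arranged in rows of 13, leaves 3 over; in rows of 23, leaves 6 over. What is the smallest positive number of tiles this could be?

x ≡ 3 (mod 13) gives x ∈ {3, 16, 29}.
The first of these with x mod 23 = 6 is 29.

29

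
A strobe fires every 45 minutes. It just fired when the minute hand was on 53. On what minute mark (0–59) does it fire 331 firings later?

331·45 = 14895.
14895 − 248·60 = 15, so 14895 ≡ 15 (mod 60).
(53 + 15) mod 60 = 8.

8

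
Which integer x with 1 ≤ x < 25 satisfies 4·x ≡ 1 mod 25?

4·19 = 76 = 3·25 + 1, so 4⁻¹ ≡ 19 (mod 25).

19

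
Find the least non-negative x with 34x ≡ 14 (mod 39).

The inverse of 34 mod 39 is 31 (since 34·31 = 1054 ≡ 1).
Multiplying both sides by 31: x ≡ 31·14 = 434 ≡ 5 (mod 39).
Check: 34·5 = 170 = 4·39 + 14.

5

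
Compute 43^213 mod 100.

43

Square-and-reduce mod 100: 43^1≡43, 43^2≡49, 43^4≡1, 43^8≡1, 43^16≡1, 43^32≡1, 43^64≡1, 43^128≡1.
213 = 1 + 4 + 16 + 64 + 128, so 43^213 ≡ 43·1·1·1·1 ≡ 43 (mod 100).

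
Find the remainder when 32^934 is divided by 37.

Square-and-reduce mod 37: 32^1≡32, 32^2≡25, 32^4≡33, 32^8≡16, 32^16≡34, 32^32≡9, 32^64≡7, 32^128≡12, 32^256≡33, 32^512≡16.
934 = 2 + 4 + 32 + 128 + 256 + 512, so 32^934 ≡ 25·33·9·12·33·16 ≡ 3 (mod 37).

3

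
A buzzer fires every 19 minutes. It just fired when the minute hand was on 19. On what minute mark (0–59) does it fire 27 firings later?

27·19 = 513.
513 − 8·60 = 33, so 513 ≡ 33 (mod 60).
(19 + 33) mod 60 = 52.

52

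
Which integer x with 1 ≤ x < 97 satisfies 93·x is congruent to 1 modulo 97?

97 = 1·93 + 4
93 = 23·4 + 1
4 = 4·1 + 0
Back-substituting gives 93·24 ≡ 1 (mod 97).

24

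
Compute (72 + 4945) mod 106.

4945 mod 106 = 69 (since 46·106 = 4876).
(72 + 69) mod 106 = 35.

35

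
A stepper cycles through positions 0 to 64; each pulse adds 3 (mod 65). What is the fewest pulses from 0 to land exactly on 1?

65 = 21·3 + 2
3 = 1·2 + 1
2 = 2·1 + 0
Back-substituting gives 3·22 ≡ 1 (mod 65).

22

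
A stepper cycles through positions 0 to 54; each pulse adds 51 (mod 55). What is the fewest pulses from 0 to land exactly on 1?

41

55 = 1·51 + 4
51 = 12·4 + 3
4 = 1·3 + 1
3 = 3·1 + 0
Back-substituting gives 51·41 ≡ 1 (mod 55).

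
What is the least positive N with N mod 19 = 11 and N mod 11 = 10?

87

x ≡ 10 (mod 11) gives x ∈ {10, 21, 32, 43, 54, 65, 76, 87}.
The first of these with x mod 19 = 11 is 87.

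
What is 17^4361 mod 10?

7

Powers of 7 mod 10 repeat with period 4: 7, 9, 3, 1.
4361 leaves remainder 1 on division by 4, so 17^4361 ends in 7.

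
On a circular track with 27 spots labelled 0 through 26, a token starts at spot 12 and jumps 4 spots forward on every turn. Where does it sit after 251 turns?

251·4 = 1004.
1004 − 37·27 = 5, so 1004 ≡ 5 (mod 27).
(12 + 5) mod 27 = 17.

17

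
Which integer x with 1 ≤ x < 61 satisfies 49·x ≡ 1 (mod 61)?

49·5 = 245 = 4·61 + 1, so 49⁻¹ ≡ 5 (mod 61).

5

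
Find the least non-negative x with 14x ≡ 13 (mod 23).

14⁻¹ ≡ 5 (mod 23) because 14·5 = 70 = 3·23 + 1.
So x ≡ 5·13 = 65 ≡ 19 (mod 23).

19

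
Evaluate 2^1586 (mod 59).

Square-and-reduce mod 59: 2^1≡2, 2^2≡4, 2^4≡16, 2^8≡20, 2^16≡46, 2^32≡51, 2^64≡5, 2^128≡25, 2^256≡35, 2^512≡45, 2^1024≡19.
Since 1586 = 2 + 16 + 32 + 512 + 1024 in binary, 2^1586 ≡ 4·46·51·45·19 ≡ 28 (mod 59).

28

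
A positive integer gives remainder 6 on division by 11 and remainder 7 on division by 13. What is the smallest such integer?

72

Since 13·6 ≡ 1 (mod 11), take x = 7 + 13·((6−7)·6 mod 11) = 7 + 13·5 = 72.
Check: 72 mod 11 = 6, 72 mod 13 = 7.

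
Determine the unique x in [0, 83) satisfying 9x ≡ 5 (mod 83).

19

9⁻¹ ≡ 37 (mod 83) because 9·37 = 333 = 4·83 + 1.
Multiplying both sides by 37: x ≡ 37·5 = 185 ≡ 19 (mod 83).
Check: 9·19 = 171 = 2·83 + 5.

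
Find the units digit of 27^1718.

Last digits of 7^n: 7, 9, 3, 1 (period 4).
1718 mod 4 = 2, so the last digit matches 7^2 = 9.

9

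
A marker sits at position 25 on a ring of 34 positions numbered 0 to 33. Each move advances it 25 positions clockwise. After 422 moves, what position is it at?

1

422·25 = 10550.
10550 mod 34 = 10 (since 310·34 = 10540).
(25 + 10) mod 34 = 1.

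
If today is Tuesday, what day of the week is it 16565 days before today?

16565 = 2366·7 + 3, so 16565 mod 7 = 3.
Tuesday − 3 days → Saturday.

Saturday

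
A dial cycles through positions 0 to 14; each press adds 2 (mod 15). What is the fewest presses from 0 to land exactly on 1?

2·8 = 16 = 1·15 + 1, so 2⁻¹ ≡ 8 (mod 15).

8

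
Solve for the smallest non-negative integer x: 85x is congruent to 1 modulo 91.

15

The inverse of 85 mod 91 is 15 (since 85·15 = 1275 ≡ 1).
Multiplying both sides by 15: x ≡ 15·1 = 15 ≡ 15 (mod 91).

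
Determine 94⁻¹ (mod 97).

94·32 = 3008 = 31·97 + 1, so 94⁻¹ ≡ 32 (mod 97).

32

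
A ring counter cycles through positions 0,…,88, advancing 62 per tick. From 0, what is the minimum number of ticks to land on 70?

The inverse of 62 mod 89 is 56 (since 62·56 = 3472 ≡ 1).
Multiplying both sides by 56: x ≡ 56·70 = 3920 ≡ 4 (mod 89).

4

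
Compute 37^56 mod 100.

41

By repeated squaring mod 100: 37^1≡37, 37^2≡69, 37^4≡61, 37^8≡21, 37^16≡41, 37^32≡81.
56 = 8 + 16 + 32, so 37^56 ≡ 21·41·81 ≡ 41 (mod 100).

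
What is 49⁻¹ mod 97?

2

97 = 1·49 + 48
49 = 1·48 + 1
48 = 48·1 + 0
Back-substituting gives 49·2 ≡ 1 (mod 97).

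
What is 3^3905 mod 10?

Powers of 3 mod 10 repeat with period 4: 3, 9, 7, 1.
3905 leaves remainder 1 on division by 4, so 3^3905 ends in 3.

3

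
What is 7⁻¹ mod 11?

8

7·8 = 56 = 5·11 + 1, so 7⁻¹ ≡ 8 (mod 11).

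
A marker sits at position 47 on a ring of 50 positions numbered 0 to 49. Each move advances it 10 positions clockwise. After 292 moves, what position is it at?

292·10 = 2920.
2920 mod 50 = 20 (since 58·50 = 2900).
(47 + 20) mod 50 = 17.

17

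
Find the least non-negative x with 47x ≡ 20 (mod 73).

61

47⁻¹ ≡ 14 (mod 73) because 47·14 = 658 = 9·73 + 1.
So x ≡ 14·20 = 280 ≡ 61 (mod 73).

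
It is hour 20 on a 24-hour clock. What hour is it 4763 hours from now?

7

4763 mod 24 = 11 (since 198·24 = 4752).
(20 + 11) mod 24 = 7.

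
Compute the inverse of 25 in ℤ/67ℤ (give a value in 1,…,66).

59

25·59 = 1475 = 22·67 + 1, so 25⁻¹ ≡ 59 (mod 67).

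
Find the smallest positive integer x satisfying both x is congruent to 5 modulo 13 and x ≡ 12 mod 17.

148

Since 17·10 ≡ 1 (mod 13), take x = 12 + 17·((5−12)·10 mod 13) = 12 + 17·8 = 148.
Check: 148 mod 13 = 5, 148 mod 17 = 12.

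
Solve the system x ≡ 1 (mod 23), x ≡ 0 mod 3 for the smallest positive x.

x ≡ 0 (mod 3) gives x ∈ {0, 3, 6, 9, 12, 15, 18, 21, …}.
The first of these with x mod 23 = 1 is 24.

24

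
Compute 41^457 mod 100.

Successive squares of 41 mod 100: 41^1≡41, 41^2≡81, 41^4≡61, 41^8≡21, 41^16≡41, 41^32≡81, 41^64≡61, 41^128≡21, 41^256≡41.
457 = 1 + 8 + 64 + 128 + 256, so 41^457 ≡ 41·21·61·21·41 ≡ 81 (mod 100).

81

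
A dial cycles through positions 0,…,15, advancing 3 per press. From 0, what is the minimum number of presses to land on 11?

3⁻¹ ≡ 11 (mod 16) because 3·11 = 33 = 2·16 + 1.
Multiplying both sides by 11: x ≡ 11·11 = 121 ≡ 9 (mod 16).

9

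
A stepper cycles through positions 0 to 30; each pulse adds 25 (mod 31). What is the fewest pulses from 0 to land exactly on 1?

25·5 = 125 = 4·31 + 1, so 25⁻¹ ≡ 5 (mod 31).

5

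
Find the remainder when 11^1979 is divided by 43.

Square-and-reduce mod 43: 11^1≡11, 11^2≡35, 11^4≡21, 11^8≡11, 11^16≡35, 11^32≡21, 11^64≡11, 11^128≡35, 11^256≡21, 11^512≡11, 11^1024≡35.
1979 = 1 + 2 + 8 + 16 + 32 + 128 + 256 + 512 + 1024, so 11^1979 ≡ 11·35·11·35·21·35·21·11·35 ≡ 16 (mod 43).

16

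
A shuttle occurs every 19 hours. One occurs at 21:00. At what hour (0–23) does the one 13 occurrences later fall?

4

13·19 = 247.
247 = 10·24 + 7, so 247 mod 24 = 7.
(21 + 7) mod 24 = 4.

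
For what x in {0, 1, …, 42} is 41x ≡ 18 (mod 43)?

34

The inverse of 41 mod 43 is 21 (since 41·21 = 861 ≡ 1).
Multiplying both sides by 21: x ≡ 21·18 = 378 ≡ 34 (mod 43).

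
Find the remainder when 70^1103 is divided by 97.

By repeated squaring mod 97: 70^1≡70, 70^2≡50, 70^4≡75, 70^8≡96, 70^16≡1, 70^32≡1, 70^64≡1, 70^128≡1, 70^256≡1, 70^512≡1, 70^1024≡1.
1103 = 1 + 2 + 4 + 8 + 64 + 1024, so 70^1103 ≡ 70·50·75·96·1·1 ≡ 79 (mod 97).

79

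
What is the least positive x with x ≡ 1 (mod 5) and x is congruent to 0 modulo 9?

x ≡ 1 (mod 5) gives x ∈ {1, 6, 11, 16, 21, 26, 31, 36}.
The first of these with x mod 9 = 0 is 36.

36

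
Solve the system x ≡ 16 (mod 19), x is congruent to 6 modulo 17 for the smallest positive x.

x ≡ 6 (mod 17) gives x ∈ {6, 23, 40, 57, 74, 91, 108, 125, …}.
The first of these with x mod 19 = 16 is 244.

244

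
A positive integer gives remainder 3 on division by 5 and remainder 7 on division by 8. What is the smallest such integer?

x ≡ 3 (mod 5) gives x ∈ {3, 8, 13, 18, 23}.
The first of these with x mod 8 = 7 is 23.

23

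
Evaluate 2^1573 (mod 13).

By repeated squaring mod 13: 2^1≡2, 2^2≡4, 2^4≡3, 2^8≡9, 2^16≡3, 2^32≡9, 2^64≡3, 2^128≡9, 2^256≡3, 2^512≡9, 2^1024≡3.
1573 = 1 + 4 + 32 + 512 + 1024, so 2^1573 ≡ 2·3·9·9·3 ≡ 2 (mod 13).

2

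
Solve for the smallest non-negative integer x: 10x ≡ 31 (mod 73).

The inverse of 10 mod 73 is 22 (since 10·22 = 220 ≡ 1).
Multiplying both sides by 22: x ≡ 22·31 = 682 ≡ 25 (mod 73).

25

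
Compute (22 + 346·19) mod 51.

17

346·19 = 6574.
6574 = 128·51 + 46, so 6574 mod 51 = 46.
(22 + 46) mod 51 = 17.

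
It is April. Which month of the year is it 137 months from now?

September

137 = 11·12 + 5, so 137 mod 12 = 5.
April + 5 months → September.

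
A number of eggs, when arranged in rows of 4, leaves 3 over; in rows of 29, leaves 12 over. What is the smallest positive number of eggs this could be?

99

x ≡ 3 (mod 4) gives x ∈ {3, 7, 11, 15, 19, 23, 27, 31, …}.
The first of these with x mod 29 = 12 is 99.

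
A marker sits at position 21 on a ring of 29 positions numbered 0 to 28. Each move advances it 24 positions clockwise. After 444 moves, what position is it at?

444·24 = 10656.
Dividing 10656 by 29 gives quotient 367 and remainder 13.
(21 + 13) mod 29 = 5.

5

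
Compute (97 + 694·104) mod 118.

57

694·104 = 72176.
Dividing 72176 by 118 gives quotient 611 and remainder 78.
(97 + 78) mod 118 = 57.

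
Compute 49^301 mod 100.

49

Successive squares of 49 mod 100: 49^1≡49, 49^2≡1, 49^4≡1, 49^8≡1, 49^16≡1, 49^32≡1, 49^64≡1, 49^128≡1, 49^256≡1.
Since 301 = 1 + 4 + 8 + 32 + 256 in binary, 49^301 ≡ 49·1·1·1·1 ≡ 49 (mod 100).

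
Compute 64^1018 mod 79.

By repeated squaring mod 79: 64^1≡64, 64^2≡67, 64^4≡65, 64^8≡38, 64^16≡22, 64^32≡10, 64^64≡21, 64^128≡46, 64^256≡62, 64^512≡52.
Since 1018 = 2 + 8 + 16 + 32 + 64 + 128 + 256 + 512 in binary, 64^1018 ≡ 67·38·22·10·21·46·62·52 ≡ 65 (mod 79).

65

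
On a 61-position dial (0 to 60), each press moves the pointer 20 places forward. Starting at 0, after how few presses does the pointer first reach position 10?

31

The inverse of 20 mod 61 is 58 (since 20·58 = 1160 ≡ 1).
Multiplying both sides by 58: x ≡ 58·10 = 580 ≡ 31 (mod 61).
Check: 20·31 = 620 = 10·61 + 10.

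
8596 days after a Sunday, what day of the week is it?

8596 = 1228·7 + 0, so 8596 mod 7 = 0.
Sunday + 0 days → Sunday.

Sunday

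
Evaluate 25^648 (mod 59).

By repeated squaring mod 59: 25^1≡25, 25^2≡35, 25^4≡45, 25^8≡19, 25^16≡7, 25^32≡49, 25^64≡41, 25^128≡29, 25^256≡15, 25^512≡48.
648 = 8 + 128 + 512, so 25^648 ≡ 19·29·48 ≡ 16 (mod 59).

16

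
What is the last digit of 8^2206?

Last digits of 8^n: 8, 4, 2, 6 (period 4).
2206 mod 4 = 2, so the last digit matches 8^2 = 4.

4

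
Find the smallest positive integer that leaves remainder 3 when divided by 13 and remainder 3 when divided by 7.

3

Since 7·2 ≡ 1 (mod 13), take x = 3 + 7·((3−3)·2 mod 13) = 3 + 7·0 = 3.
Check: 3 mod 13 = 3, 3 mod 7 = 3.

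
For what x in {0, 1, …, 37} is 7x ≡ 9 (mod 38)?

23

The inverse of 7 mod 38 is 11 (since 7·11 = 77 ≡ 1).
So x ≡ 11·9 = 99 ≡ 23 (mod 38).
Check: 7·23 = 161 = 4·38 + 9.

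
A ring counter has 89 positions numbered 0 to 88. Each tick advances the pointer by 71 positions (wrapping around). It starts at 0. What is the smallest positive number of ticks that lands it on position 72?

85

The inverse of 71 mod 89 is 84 (since 71·84 = 5964 ≡ 1).
So x ≡ 84·72 = 6048 ≡ 85 (mod 89).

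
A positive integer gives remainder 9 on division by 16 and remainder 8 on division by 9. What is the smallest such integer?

89

x ≡ 8 (mod 9) gives x ∈ {8, 17, 26, 35, 44, 53, 62, 71, …}.
The first of these with x mod 16 = 9 is 89.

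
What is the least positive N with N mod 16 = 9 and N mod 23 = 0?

x ≡ 9 (mod 16) gives x ∈ {9, 25, 41, 57, 73, 89, 105, 121, …}.
The first of these with x mod 23 = 0 is 345.

345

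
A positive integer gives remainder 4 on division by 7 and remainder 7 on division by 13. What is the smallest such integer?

x ≡ 4 (mod 7) gives x ∈ {4, 11, 18, 25, 32, 39, 46}.
The first of these with x mod 13 = 7 is 46.

46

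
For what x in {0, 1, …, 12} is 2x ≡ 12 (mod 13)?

2⁻¹ ≡ 7 (mod 13) because 2·7 = 14 = 1·13 + 1.
So x ≡ 7·12 = 84 ≡ 6 (mod 13).

6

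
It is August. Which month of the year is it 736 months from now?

December

Dividing 736 by 12 gives quotient 61 and remainder 4.
August + 4 months → December.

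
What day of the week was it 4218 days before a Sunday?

4218 = 602·7 + 4, so 4218 mod 7 = 4.
Sunday − 4 days → Wednesday.

Wednesday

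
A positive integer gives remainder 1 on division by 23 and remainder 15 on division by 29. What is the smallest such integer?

392

x ≡ 1 (mod 23) gives x ∈ {1, 24, 47, 70, 93, 116, 139, 162, …}.
The first of these with x mod 29 = 15 is 392.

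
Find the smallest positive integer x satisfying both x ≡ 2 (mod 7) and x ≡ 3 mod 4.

x ≡ 3 (mod 4) gives x ∈ {3, 7, 11, 15, 19, 23}.
The first of these with x mod 7 = 2 is 23.

23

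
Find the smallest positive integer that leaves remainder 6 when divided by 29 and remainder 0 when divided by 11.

x ≡ 0 (mod 11) gives x ∈ {0, 11, 22, 33, 44, 55, 66, 77, …}.
The first of these with x mod 29 = 6 is 209.

209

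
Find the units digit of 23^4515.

7

Powers of 3 mod 10 repeat with period 4: 3, 9, 7, 1.
4515 leaves remainder 3 on division by 4, so 23^4515 ends in 7.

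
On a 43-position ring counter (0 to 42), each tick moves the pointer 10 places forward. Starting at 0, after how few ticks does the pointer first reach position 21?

10⁻¹ ≡ 13 (mod 43) because 10·13 = 130 = 3·43 + 1.
Multiplying both sides by 13: x ≡ 13·21 = 273 ≡ 15 (mod 43).
Check: 10·15 = 150 = 3·43 + 21.

15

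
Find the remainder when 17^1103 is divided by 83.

Square-and-reduce mod 83: 17^1≡17, 17^2≡40, 17^4≡23, 17^8≡31, 17^16≡48, 17^32≡63, 17^64≡68, 17^128≡59, 17^256≡78, 17^512≡25, 17^1024≡44.
Since 1103 = 1 + 2 + 4 + 8 + 64 + 1024 in binary, 17^1103 ≡ 17·40·23·31·68·44 ≡ 65 (mod 83).

65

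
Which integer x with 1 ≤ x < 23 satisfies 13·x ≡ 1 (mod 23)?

16

13·16 = 208 = 9·23 + 1, so 13⁻¹ ≡ 16 (mod 23).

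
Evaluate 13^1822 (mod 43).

Successive squares of 13 mod 43: 13^1≡13, 13^2≡40, 13^4≡9, 13^8≡38, 13^16≡25, 13^32≡23, 13^64≡13, 13^128≡40, 13^256≡9, 13^512≡38, 13^1024≡25.
Since 1822 = 2 + 4 + 8 + 16 + 256 + 512 + 1024 in binary, 13^1822 ≡ 40·9·38·25·9·38·25 ≡ 25 (mod 43).

25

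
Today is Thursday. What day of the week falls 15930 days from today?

15930 = 2275·7 + 5, so 15930 mod 7 = 5.
Thursday + 5 days → Tuesday.

Tuesday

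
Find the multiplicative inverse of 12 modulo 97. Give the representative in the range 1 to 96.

12·89 = 1068 = 11·97 + 1, so 12⁻¹ ≡ 89 (mod 97).

89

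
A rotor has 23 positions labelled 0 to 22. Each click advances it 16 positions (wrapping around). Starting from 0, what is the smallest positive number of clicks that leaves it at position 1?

16·13 = 208 = 9·23 + 1, so 16⁻¹ ≡ 13 (mod 23).

13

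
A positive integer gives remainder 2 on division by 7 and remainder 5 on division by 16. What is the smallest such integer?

37

Since 16·4 ≡ 1 (mod 7), take x = 5 + 16·((2−5)·4 mod 7) = 5 + 16·2 = 37.
Check: 37 mod 7 = 2, 37 mod 16 = 5.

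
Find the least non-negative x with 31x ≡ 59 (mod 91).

43

The inverse of 31 mod 91 is 47 (since 31·47 = 1457 ≡ 1).
So x ≡ 47·59 = 2773 ≡ 43 (mod 91).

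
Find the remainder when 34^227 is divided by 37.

9

By repeated squaring mod 37: 34^1≡34, 34^2≡9, 34^4≡7, 34^8≡12, 34^16≡33, 34^32≡16, 34^64≡34, 34^128≡9.
227 = 1 + 2 + 32 + 64 + 128, so 34^227 ≡ 34·9·16·34·9 ≡ 9 (mod 37).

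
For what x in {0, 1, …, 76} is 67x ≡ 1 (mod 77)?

The inverse of 67 mod 77 is 23 (since 67·23 = 1541 ≡ 1).
So x ≡ 23·1 = 23 ≡ 23 (mod 77).

23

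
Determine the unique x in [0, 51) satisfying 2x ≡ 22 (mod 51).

11

2⁻¹ ≡ 26 (mod 51) because 2·26 = 52 = 1·51 + 1.
Multiplying both sides by 26: x ≡ 26·22 = 572 ≡ 11 (mod 51).
Check: 2·11 = 22 = 0·51 + 22.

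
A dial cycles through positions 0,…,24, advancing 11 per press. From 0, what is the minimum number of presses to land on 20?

20

The inverse of 11 mod 25 is 16 (since 11·16 = 176 ≡ 1).
Multiplying both sides by 16: x ≡ 16·20 = 320 ≡ 20 (mod 25).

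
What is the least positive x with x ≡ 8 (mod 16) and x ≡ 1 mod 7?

8

x ≡ 1 (mod 7) gives x ∈ {1, 8}.
The first of these with x mod 16 = 8 is 8.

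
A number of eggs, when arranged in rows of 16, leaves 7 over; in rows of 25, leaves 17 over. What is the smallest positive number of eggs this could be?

Since 25·9 ≡ 1 (mod 16), take x = 17 + 25·((7−17)·9 mod 16) = 17 + 25·6 = 167.
Check: 167 mod 16 = 7, 167 mod 25 = 17.

167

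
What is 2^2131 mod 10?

8

Powers of 2 mod 10 repeat with period 4: 2, 4, 8, 6.
2131 leaves remainder 3 on division by 4, so 2^2131 ends in 8.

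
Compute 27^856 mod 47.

Square-and-reduce mod 47: 27^1≡27, 27^2≡24, 27^4≡12, 27^8≡3, 27^16≡9, 27^32≡34, 27^64≡28, 27^128≡32, 27^256≡37, 27^512≡6.
Since 856 = 8 + 16 + 64 + 256 + 512 in binary, 27^856 ≡ 3·9·28·37·6 ≡ 42 (mod 47).

42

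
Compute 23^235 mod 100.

Successive squares of 23 mod 100: 23^1≡23, 23^2≡29, 23^4≡41, 23^8≡81, 23^16≡61, 23^32≡21, 23^64≡41, 23^128≡81.
Since 235 = 1 + 2 + 8 + 32 + 64 + 128 in binary, 23^235 ≡ 23·29·81·21·41·81 ≡ 7 (mod 100).

7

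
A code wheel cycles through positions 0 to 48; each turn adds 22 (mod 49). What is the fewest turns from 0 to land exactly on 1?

22·29 = 638 = 13·49 + 1, so 22⁻¹ ≡ 29 (mod 49).

29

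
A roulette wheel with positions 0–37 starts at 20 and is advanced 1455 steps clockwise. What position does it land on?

31

Dividing 1455 by 38 gives quotient 38 and remainder 11.
(20 + 11) mod 38 = 31.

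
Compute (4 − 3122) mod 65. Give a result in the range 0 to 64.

3122 = 48·65 + 2, so 3122 mod 65 = 2.
(4 − 2) mod 65 = 2.

2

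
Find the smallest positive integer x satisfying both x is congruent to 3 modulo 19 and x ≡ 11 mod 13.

Since 13·3 ≡ 1 (mod 19), take x = 11 + 13·((3−11)·3 mod 19) = 11 + 13·14 = 193.
Check: 193 mod 19 = 3, 193 mod 13 = 11.

193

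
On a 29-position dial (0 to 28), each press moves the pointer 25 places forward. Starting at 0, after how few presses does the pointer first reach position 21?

2

The inverse of 25 mod 29 is 7 (since 25·7 = 175 ≡ 1).
Multiplying both sides by 7: x ≡ 7·21 = 147 ≡ 2 (mod 29).
Check: 25·2 = 50 = 1·29 + 21.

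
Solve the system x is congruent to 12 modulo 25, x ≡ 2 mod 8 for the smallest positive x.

162

x ≡ 2 (mod 8) gives x ∈ {2, 10, 18, 26, 34, 42, 50, 58, …}.
The first of these with x mod 25 = 12 is 162.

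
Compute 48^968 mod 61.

47

By repeated squaring mod 61: 48^1≡48, 48^2≡47, 48^4≡13, 48^8≡47, 48^16≡13, 48^32≡47, 48^64≡13, 48^128≡47, 48^256≡13, 48^512≡47.
968 = 8 + 64 + 128 + 256 + 512, so 48^968 ≡ 47·13·47·13·47 ≡ 47 (mod 61).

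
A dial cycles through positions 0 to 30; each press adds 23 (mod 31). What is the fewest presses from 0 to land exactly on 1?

27

31 = 1·23 + 8
23 = 2·8 + 7
8 = 1·7 + 1
7 = 7·1 + 0
Back-substituting gives 23·27 ≡ 1 (mod 31).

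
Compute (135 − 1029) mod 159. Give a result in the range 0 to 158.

60

1029 mod 159 = 75 (since 6·159 = 954).
(135 − 75) mod 159 = 60.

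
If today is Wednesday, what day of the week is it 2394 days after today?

Wednesday

2394 − 342·7 = 0, so 2394 ≡ 0 (mod 7).
Wednesday + 0 days → Wednesday.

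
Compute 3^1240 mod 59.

15

By repeated squaring mod 59: 3^1≡3, 3^2≡9, 3^4≡22, 3^8≡12, 3^16≡26, 3^32≡27, 3^64≡21, 3^128≡28, 3^256≡17, 3^512≡53, 3^1024≡36.
Since 1240 = 8 + 16 + 64 + 128 + 1024 in binary, 3^1240 ≡ 12·26·21·28·36 ≡ 15 (mod 59).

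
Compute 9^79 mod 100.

By repeated squaring mod 100: 9^1≡9, 9^2≡81, 9^4≡61, 9^8≡21, 9^16≡41, 9^32≡81, 9^64≡61.
79 = 1 + 2 + 4 + 8 + 64, so 9^79 ≡ 9·81·61·21·61 ≡ 89 (mod 100).

89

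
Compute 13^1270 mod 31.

Square-and-reduce mod 31: 13^1≡13, 13^2≡14, 13^4≡10, 13^8≡7, 13^16≡18, 13^32≡14, 13^64≡10, 13^128≡7, 13^256≡18, 13^512≡14, 13^1024≡10.
Since 1270 = 2 + 4 + 16 + 32 + 64 + 128 + 1024 in binary, 13^1270 ≡ 14·10·18·14·10·7·10 ≡ 5 (mod 31).

5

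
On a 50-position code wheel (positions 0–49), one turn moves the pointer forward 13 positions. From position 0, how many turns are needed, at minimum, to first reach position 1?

27

13·27 = 351 = 7·50 + 1, so 13⁻¹ ≡ 27 (mod 50).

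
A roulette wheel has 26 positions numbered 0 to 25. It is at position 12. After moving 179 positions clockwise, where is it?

9

179 − 6·26 = 23, so 179 ≡ 23 (mod 26).
(12 + 23) mod 26 = 9.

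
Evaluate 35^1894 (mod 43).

11

Successive squares of 35 mod 43: 35^1≡35, 35^2≡21, 35^4≡11, 35^8≡35, 35^16≡21, 35^32≡11, 35^64≡35, 35^128≡21, 35^256≡11, 35^512≡35, 35^1024≡21.
1894 = 2 + 4 + 32 + 64 + 256 + 512 + 1024, so 35^1894 ≡ 21·11·11·35·11·35·21 ≡ 11 (mod 43).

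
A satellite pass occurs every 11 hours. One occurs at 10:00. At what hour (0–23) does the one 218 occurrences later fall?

218·11 = 2398.
2398 − 99·24 = 22, so 2398 ≡ 22 (mod 24).
(10 + 22) mod 24 = 8.

8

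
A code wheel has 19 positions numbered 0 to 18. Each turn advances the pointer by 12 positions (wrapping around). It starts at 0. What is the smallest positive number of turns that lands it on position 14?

17

The inverse of 12 mod 19 is 8 (since 12·8 = 96 ≡ 1).
So x ≡ 8·14 = 112 ≡ 17 (mod 19).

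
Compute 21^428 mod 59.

26

By repeated squaring mod 59: 21^1≡21, 21^2≡28, 21^4≡17, 21^8≡53, 21^16≡36, 21^32≡57, 21^64≡4, 21^128≡16, 21^256≡20.
Since 428 = 4 + 8 + 32 + 128 + 256 in binary, 21^428 ≡ 17·53·57·16·20 ≡ 26 (mod 59).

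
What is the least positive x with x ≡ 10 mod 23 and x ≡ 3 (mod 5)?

x ≡ 3 (mod 5) gives x ∈ {3, 8, 13, 18, 23, 28, 33}.
The first of these with x mod 23 = 10 is 33.

33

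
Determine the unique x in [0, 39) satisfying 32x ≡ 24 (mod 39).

30

32⁻¹ ≡ 11 (mod 39) because 32·11 = 352 = 9·39 + 1.
Multiplying both sides by 11: x ≡ 11·24 = 264 ≡ 30 (mod 39).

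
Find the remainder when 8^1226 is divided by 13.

Successive squares of 8 mod 13: 8^1≡8, 8^2≡12, 8^4≡1, 8^8≡1, 8^16≡1, 8^32≡1, 8^64≡1, 8^128≡1, 8^256≡1, 8^512≡1, 8^1024≡1.
Since 1226 = 2 + 8 + 64 + 128 + 1024 in binary, 8^1226 ≡ 12·1·1·1·1 ≡ 12 (mod 13).

12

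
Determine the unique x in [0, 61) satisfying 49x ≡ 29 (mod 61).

23

49⁻¹ ≡ 5 (mod 61) because 49·5 = 245 = 4·61 + 1.
So x ≡ 5·29 = 145 ≡ 23 (mod 61).
Check: 49·23 = 1127 = 18·61 + 29.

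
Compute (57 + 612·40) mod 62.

47

612·40 = 24480.
24480 = 394·62 + 52, so 24480 mod 62 = 52.
(57 + 52) mod 62 = 47.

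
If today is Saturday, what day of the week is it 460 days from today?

460 − 65·7 = 5, so 460 ≡ 5 (mod 7).
Saturday + 5 days → Thursday.

Thursday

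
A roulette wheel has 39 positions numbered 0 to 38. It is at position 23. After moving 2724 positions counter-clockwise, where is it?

Dividing 2724 by 39 gives quotient 69 and remainder 33.
(23 − 33) mod 39 = 29.

29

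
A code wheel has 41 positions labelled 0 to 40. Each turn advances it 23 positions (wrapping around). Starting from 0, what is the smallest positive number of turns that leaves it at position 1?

25

23·25 = 575 = 14·41 + 1, so 23⁻¹ ≡ 25 (mod 41).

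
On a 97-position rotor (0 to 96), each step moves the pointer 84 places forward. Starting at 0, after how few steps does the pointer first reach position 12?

14

84⁻¹ ≡ 82 (mod 97) because 84·82 = 6888 = 71·97 + 1.
So x ≡ 82·12 = 984 ≡ 14 (mod 97).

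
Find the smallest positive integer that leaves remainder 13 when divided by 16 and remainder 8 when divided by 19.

Since 19·11 ≡ 1 (mod 16), take x = 8 + 19·((13−8)·11 mod 16) = 8 + 19·7 = 141.
Check: 141 mod 16 = 13, 141 mod 19 = 8.

141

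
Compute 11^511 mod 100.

11

By repeated squaring mod 100: 11^1≡11, 11^2≡21, 11^4≡41, 11^8≡81, 11^16≡61, 11^32≡21, 11^64≡41, 11^128≡81, 11^256≡61.
Since 511 = 1 + 2 + 4 + 8 + 16 + 32 + 64 + 128 + 256 in binary, 11^511 ≡ 11·21·41·81·61·21·41·81·61 ≡ 11 (mod 100).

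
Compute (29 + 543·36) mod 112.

89

543·36 = 19548.
Dividing 19548 by 112 gives quotient 174 and remainder 60.
(29 + 60) mod 112 = 89.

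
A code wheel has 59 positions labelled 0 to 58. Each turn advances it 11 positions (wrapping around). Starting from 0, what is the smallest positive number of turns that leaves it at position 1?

59 = 5·11 + 4
11 = 2·4 + 3
4 = 1·3 + 1
3 = 3·1 + 0
Back-substituting gives 11·43 ≡ 1 (mod 59).

43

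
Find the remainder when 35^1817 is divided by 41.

15

By repeated squaring mod 41: 35^1≡35, 35^2≡36, 35^4≡25, 35^8≡10, 35^16≡18, 35^32≡37, 35^64≡16, 35^128≡10, 35^256≡18, 35^512≡37, 35^1024≡16.
Since 1817 = 1 + 8 + 16 + 256 + 512 + 1024 in binary, 35^1817 ≡ 35·10·18·18·37·16 ≡ 15 (mod 41).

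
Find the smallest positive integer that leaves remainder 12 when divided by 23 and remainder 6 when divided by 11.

127

x ≡ 6 (mod 11) gives x ∈ {6, 17, 28, 39, 50, 61, 72, 83, …}.
The first of these with x mod 23 = 12 is 127.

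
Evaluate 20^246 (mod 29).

Square-and-reduce mod 29: 20^1≡20, 20^2≡23, 20^4≡7, 20^8≡20, 20^16≡23, 20^32≡7, 20^64≡20, 20^128≡23.
Since 246 = 2 + 4 + 16 + 32 + 64 + 128 in binary, 20^246 ≡ 23·7·23·7·20·23 ≡ 20 (mod 29).

20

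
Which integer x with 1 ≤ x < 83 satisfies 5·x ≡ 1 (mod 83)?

50

5·50 = 250 = 3·83 + 1, so 5⁻¹ ≡ 50 (mod 83).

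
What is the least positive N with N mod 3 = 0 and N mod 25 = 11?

36

x ≡ 0 (mod 3) gives x ∈ {0, 3, 6, 9, 12, 15, 18, 21, …}.
The first of these with x mod 25 = 11 is 36.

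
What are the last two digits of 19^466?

81

By repeated squaring mod 100: 19^1≡19, 19^2≡61, 19^4≡21, 19^8≡41, 19^16≡81, 19^32≡61, 19^64≡21, 19^128≡41, 19^256≡81.
466 = 2 + 16 + 64 + 128 + 256, so 19^466 ≡ 61·81·21·41·81 ≡ 81 (mod 100).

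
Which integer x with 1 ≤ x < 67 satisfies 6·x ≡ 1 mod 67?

56

67 = 11·6 + 1
6 = 6·1 + 0
Back-substituting gives 6·56 ≡ 1 (mod 67).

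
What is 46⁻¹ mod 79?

79 = 1·46 + 33
46 = 1·33 + 13
33 = 2·13 + 7
13 = 1·7 + 6
7 = 1·6 + 1
6 = 6·1 + 0
Back-substituting gives 46·67 ≡ 1 (mod 79).

67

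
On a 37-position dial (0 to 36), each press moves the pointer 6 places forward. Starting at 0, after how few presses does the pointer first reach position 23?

10

The inverse of 6 mod 37 is 31 (since 6·31 = 186 ≡ 1).
So x ≡ 31·23 = 713 ≡ 10 (mod 37).
Check: 6·10 = 60 = 1·37 + 23.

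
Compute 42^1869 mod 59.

44

Square-and-reduce mod 59: 42^1≡42, 42^2≡53, 42^4≡36, 42^8≡57, 42^16≡4, 42^32≡16, 42^64≡20, 42^128≡46, 42^256≡51, 42^512≡5, 42^1024≡25.
1869 = 1 + 4 + 8 + 64 + 256 + 512 + 1024, so 42^1869 ≡ 42·36·57·20·51·5·25 ≡ 44 (mod 59).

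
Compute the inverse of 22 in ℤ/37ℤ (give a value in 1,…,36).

32

37 = 1·22 + 15
22 = 1·15 + 7
15 = 2·7 + 1
7 = 7·1 + 0
Back-substituting gives 22·32 ≡ 1 (mod 37).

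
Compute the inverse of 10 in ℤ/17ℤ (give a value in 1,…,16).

12

17 = 1·10 + 7
10 = 1·7 + 3
7 = 2·3 + 1
3 = 3·1 + 0
Back-substituting gives 10·12 ≡ 1 (mod 17).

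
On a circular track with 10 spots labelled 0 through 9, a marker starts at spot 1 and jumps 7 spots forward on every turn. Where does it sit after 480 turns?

1

480·7 = 3360.
3360 = 336·10 + 0, so 3360 mod 10 = 0.
(1 + 0) mod 10 = 1.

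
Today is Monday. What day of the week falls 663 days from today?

Dividing 663 by 7 gives quotient 94 and remainder 5.
Monday + 5 days → Saturday.

Saturday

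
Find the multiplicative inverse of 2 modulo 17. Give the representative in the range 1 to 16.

17 = 8·2 + 1
2 = 2·1 + 0
Back-substituting gives 2·9 ≡ 1 (mod 17).

9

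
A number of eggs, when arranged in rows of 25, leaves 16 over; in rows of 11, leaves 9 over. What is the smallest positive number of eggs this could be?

Since 11·16 ≡ 1 (mod 25), take x = 9 + 11·((16−9)·16 mod 25) = 9 + 11·12 = 141.
Check: 141 mod 25 = 16, 141 mod 11 = 9.

141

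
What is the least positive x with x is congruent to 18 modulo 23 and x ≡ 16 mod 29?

248

Since 29·4 ≡ 1 (mod 23), take x = 16 + 29·((18−16)·4 mod 23) = 16 + 29·8 = 248.
Check: 248 mod 23 = 18, 248 mod 29 = 16.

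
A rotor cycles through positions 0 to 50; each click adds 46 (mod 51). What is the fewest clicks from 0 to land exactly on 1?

10

46·10 = 460 = 9·51 + 1, so 46⁻¹ ≡ 10 (mod 51).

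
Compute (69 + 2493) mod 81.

51

2493 mod 81 = 63 (since 30·81 = 2430).
(69 + 63) mod 81 = 51.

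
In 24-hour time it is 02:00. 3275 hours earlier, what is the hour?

15

3275 = 136·24 + 11, so 3275 mod 24 = 11.
(2 − 11) mod 24 = 15.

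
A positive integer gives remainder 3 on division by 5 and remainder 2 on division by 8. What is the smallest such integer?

x ≡ 3 (mod 5) gives x ∈ {3, 8, 13, 18}.
The first of these with x mod 8 = 2 is 18.

18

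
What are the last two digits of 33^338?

Square-and-reduce mod 100: 33^1≡33, 33^2≡89, 33^4≡21, 33^8≡41, 33^16≡81, 33^32≡61, 33^64≡21, 33^128≡41, 33^256≡81.
Since 338 = 2 + 16 + 64 + 256 in binary, 33^338 ≡ 89·81·21·81 ≡ 9 (mod 100).

09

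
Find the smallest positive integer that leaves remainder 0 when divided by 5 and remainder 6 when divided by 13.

45

x ≡ 0 (mod 5) gives x ∈ {0, 5, 10, 15, 20, 25, 30, 35, …}.
The first of these with x mod 13 = 6 is 45.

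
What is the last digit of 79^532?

The units digit of 79^n cycles with period 2: 9, 1, …
532 leaves remainder 0 on division by 2, so 79^532 ends in 1.

1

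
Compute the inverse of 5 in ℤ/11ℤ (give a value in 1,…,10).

5·9 = 45 = 4·11 + 1, so 5⁻¹ ≡ 9 (mod 11).

9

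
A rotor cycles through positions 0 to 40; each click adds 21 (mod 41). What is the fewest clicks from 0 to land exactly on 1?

21·2 = 42 = 1·41 + 1, so 21⁻¹ ≡ 2 (mod 41).

2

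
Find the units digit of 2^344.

6

Last digits of 2^n: 2, 4, 8, 6 (period 4).
344 mod 4 = 0, so the last digit matches 2^4 = 6.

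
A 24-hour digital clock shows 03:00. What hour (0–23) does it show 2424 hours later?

3

2424 = 101·24 + 0, so 2424 mod 24 = 0.
(3 + 0) mod 24 = 3.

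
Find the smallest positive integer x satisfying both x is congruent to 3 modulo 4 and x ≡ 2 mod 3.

11

x ≡ 2 (mod 3) gives x ∈ {2, 5, 8, 11}.
The first of these with x mod 4 = 3 is 11.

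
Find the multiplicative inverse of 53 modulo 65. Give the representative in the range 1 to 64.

27

53·27 = 1431 = 22·65 + 1, so 53⁻¹ ≡ 27 (mod 65).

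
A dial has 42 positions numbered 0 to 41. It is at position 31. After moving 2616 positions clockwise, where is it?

2616 mod 42 = 12 (since 62·42 = 2604).
(31 + 12) mod 42 = 1.

1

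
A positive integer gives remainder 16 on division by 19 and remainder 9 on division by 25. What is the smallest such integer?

x ≡ 16 (mod 19) gives x ∈ {16, 35, 54, 73, 92, 111, 130, 149, …}.
The first of these with x mod 25 = 9 is 434.

434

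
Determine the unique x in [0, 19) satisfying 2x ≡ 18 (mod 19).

The inverse of 2 mod 19 is 10 (since 2·10 = 20 ≡ 1).
So x ≡ 10·18 = 180 ≡ 9 (mod 19).
Check: 2·9 = 18 = 0·19 + 18.

9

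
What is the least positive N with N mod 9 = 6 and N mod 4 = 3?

15

Since 4·7 ≡ 1 (mod 9), take x = 3 + 4·((6−3)·7 mod 9) = 3 + 4·3 = 15.
Check: 15 mod 9 = 6, 15 mod 4 = 3.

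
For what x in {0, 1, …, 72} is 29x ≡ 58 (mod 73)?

2

The inverse of 29 mod 73 is 68 (since 29·68 = 1972 ≡ 1).
So x ≡ 68·58 = 3944 ≡ 2 (mod 73).
Check: 29·2 = 58 = 0·73 + 58.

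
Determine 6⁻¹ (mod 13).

13 = 2·6 + 1
6 = 6·1 + 0
Back-substituting gives 6·11 ≡ 1 (mod 13).

11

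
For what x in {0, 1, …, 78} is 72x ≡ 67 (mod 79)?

72⁻¹ ≡ 45 (mod 79) because 72·45 = 3240 = 41·79 + 1.
So x ≡ 45·67 = 3015 ≡ 13 (mod 79).
Check: 72·13 = 936 = 11·79 + 67.

13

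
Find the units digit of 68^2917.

Powers of 8 mod 10 repeat with period 4: 8, 4, 2, 6.
2917 leaves remainder 1 on division by 4, so 68^2917 ends in 8.

8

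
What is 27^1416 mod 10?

Last digits of 7^n: 7, 9, 3, 1 (period 4).
1416 mod 4 = 0, so the last digit matches 7^4 = 1.

1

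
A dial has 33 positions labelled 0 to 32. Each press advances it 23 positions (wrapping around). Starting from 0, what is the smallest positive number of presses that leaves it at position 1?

23

33 = 1·23 + 10
23 = 2·10 + 3
10 = 3·3 + 1
3 = 3·1 + 0
Back-substituting gives 23·23 ≡ 1 (mod 33).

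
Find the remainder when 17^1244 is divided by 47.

7

By repeated squaring mod 47: 17^1≡17, 17^2≡7, 17^4≡2, 17^8≡4, 17^16≡16, 17^32≡21, 17^64≡18, 17^128≡42, 17^256≡25, 17^512≡14, 17^1024≡8.
Since 1244 = 4 + 8 + 16 + 64 + 128 + 1024 in binary, 17^1244 ≡ 2·4·16·18·42·8 ≡ 7 (mod 47).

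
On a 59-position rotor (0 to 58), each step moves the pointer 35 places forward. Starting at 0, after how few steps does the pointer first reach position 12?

35⁻¹ ≡ 27 (mod 59) because 35·27 = 945 = 16·59 + 1.
So x ≡ 27·12 = 324 ≡ 29 (mod 59).

29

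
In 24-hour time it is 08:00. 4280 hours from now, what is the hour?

4280 = 178·24 + 8, so 4280 mod 24 = 8.
(8 + 8) mod 24 = 16.

16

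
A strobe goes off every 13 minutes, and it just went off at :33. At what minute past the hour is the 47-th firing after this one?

47·13 = 611.
611 mod 60 = 11 (since 10·60 = 600).
(33 + 11) mod 60 = 44.

44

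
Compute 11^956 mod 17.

By repeated squaring mod 17: 11^1≡11, 11^2≡2, 11^4≡4, 11^8≡16, 11^16≡1, 11^32≡1, 11^64≡1, 11^128≡1, 11^256≡1, 11^512≡1.
Since 956 = 4 + 8 + 16 + 32 + 128 + 256 + 512 in binary, 11^956 ≡ 4·16·1·1·1·1·1 ≡ 13 (mod 17).

13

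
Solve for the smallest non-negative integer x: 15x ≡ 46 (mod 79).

15⁻¹ ≡ 58 (mod 79) because 15·58 = 870 = 11·79 + 1.
So x ≡ 58·46 = 2668 ≡ 61 (mod 79).

61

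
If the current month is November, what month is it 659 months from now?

October

659 mod 12 = 11 (since 54·12 = 648).
November + 11 months → October.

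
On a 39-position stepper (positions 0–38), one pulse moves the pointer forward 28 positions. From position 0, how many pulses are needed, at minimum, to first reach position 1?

7

39 = 1·28 + 11
28 = 2·11 + 6
11 = 1·6 + 5
6 = 1·5 + 1
5 = 5·1 + 0
Back-substituting gives 28·7 ≡ 1 (mod 39).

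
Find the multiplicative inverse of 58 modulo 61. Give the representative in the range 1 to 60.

20

61 = 1·58 + 3
58 = 19·3 + 1
3 = 3·1 + 0
Back-substituting gives 58·20 ≡ 1 (mod 61).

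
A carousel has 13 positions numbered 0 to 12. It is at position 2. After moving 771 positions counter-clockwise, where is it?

771 mod 13 = 4 (since 59·13 = 767).
(2 − 4) mod 13 = 11.

11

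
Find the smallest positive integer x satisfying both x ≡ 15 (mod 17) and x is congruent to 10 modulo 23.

355

x ≡ 15 (mod 17) gives x ∈ {15, 32, 49, 66, 83, 100, 117, 134, …}.
The first of these with x mod 23 = 10 is 355.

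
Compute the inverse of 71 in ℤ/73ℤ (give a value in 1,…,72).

36

71·36 = 2556 = 35·73 + 1, so 71⁻¹ ≡ 36 (mod 73).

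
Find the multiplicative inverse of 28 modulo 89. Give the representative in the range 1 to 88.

89 = 3·28 + 5
28 = 5·5 + 3
5 = 1·3 + 2
3 = 1·2 + 1
2 = 2·1 + 0
Back-substituting gives 28·35 ≡ 1 (mod 89).

35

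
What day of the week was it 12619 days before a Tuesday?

Thursday

12619 mod 7 = 5 (since 1802·7 = 12614).
Tuesday − 5 days → Thursday.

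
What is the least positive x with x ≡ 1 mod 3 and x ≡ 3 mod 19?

22

Since 19·1 ≡ 1 (mod 3), take x = 3 + 19·((1−3)·1 mod 3) = 3 + 19·1 = 22.
Check: 22 mod 3 = 1, 22 mod 19 = 3.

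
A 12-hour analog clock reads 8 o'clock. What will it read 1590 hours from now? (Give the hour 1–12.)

2

1590 = 132·12 + 6, so 1590 mod 12 = 6.
8 + 6 → 2 on a 12-hour dial.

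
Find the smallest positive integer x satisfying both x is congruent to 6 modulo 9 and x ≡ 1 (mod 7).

x ≡ 1 (mod 7) gives x ∈ {1, 8, 15}.
The first of these with x mod 9 = 6 is 15.

15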